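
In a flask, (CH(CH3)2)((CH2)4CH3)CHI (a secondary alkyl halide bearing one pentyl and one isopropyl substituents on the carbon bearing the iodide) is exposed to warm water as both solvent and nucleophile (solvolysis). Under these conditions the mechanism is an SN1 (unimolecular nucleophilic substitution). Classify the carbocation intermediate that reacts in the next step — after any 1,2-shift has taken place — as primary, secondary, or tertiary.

Step 1: Rate-determining heterolysis of the C–I bond gives I⁻ and a secondary carbocation.
Step 2: A hydride (H with its bonding pair) migrates from the adjacent isopropyl carbon to the cationic centre — a 1,2-hydride shift — upgrading the secondary cation to a tertiary one.
The cation rearranges from secondary to tertiary via a 1,2-hydride shift from the adjacent isopropyl carbon; the tertiary cation is what reacts next.

tertiary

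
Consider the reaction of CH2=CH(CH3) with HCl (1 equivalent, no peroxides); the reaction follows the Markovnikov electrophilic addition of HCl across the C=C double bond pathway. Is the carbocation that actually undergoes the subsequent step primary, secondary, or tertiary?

Step 1: Protonation of the alkene by HCl: the π bond acts as the nucleophile and picks up H⁺, giving the more stable (Markovnikov) secondary carbocation. The H–Cl bond breaks heterolytically, releasing Cl⁻.
No single 1,2-shift to an adjacent carbon would give a more-substituted cation, so no rearrangement occurs.

secondary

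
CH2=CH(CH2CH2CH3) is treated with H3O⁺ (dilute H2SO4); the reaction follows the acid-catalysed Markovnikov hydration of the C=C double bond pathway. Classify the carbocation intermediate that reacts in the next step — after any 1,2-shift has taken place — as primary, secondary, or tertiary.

Step 1: Electrophilic addition begins with the π(C=C) electrons forming a bond to the proton of H3O⁺. Following Markovnikov's rule, the resulting cation is secondary. H2O is released.
No single 1,2-shift to an adjacent carbon would give a more-substituted cation, so no rearrangement occurs.

secondary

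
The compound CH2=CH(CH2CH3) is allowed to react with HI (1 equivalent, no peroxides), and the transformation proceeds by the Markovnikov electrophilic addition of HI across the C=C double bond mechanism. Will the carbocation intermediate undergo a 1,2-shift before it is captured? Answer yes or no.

The first-formed carbocation is secondary.
No single 1,2-shift to an adjacent carbon would produce a more-substituted cation than the one already present, so no rearrangement occurs.

no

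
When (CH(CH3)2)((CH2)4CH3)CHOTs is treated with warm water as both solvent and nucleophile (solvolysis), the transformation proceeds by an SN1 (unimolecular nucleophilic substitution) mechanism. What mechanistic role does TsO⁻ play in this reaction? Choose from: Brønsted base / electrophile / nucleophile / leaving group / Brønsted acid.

Step 1: Rate-determining heterolysis of the C–O bond gives TsO⁻ and a secondary carbocation.
TsO⁻ departs with both electrons of the breaking σ-bond — that is the definition of a leaving group.

leaving group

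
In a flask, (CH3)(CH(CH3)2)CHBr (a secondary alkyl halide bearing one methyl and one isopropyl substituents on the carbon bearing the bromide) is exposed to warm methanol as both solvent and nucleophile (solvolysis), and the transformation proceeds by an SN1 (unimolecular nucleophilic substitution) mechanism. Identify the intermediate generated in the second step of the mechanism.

Step 1: Unassisted departure of Br⁻ (taking the C–Br bonding pair) generates a secondary carbocation.
Step 2: A 1,2-hydride shift from the adjacent isopropyl carbon moves the positive charge from the secondary centre to an adjacent carbon, generating a more stable tertiary carbocation.
After step 2 the species present is a tertiary carbocation.

tertiary carbocation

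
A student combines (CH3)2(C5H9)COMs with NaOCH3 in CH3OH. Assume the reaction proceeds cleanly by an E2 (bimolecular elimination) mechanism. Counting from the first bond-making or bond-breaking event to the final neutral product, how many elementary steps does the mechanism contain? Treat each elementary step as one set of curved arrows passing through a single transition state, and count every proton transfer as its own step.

Step 1: In one step, CH3O⁻ pulls off a β-proton, the C–O bond cleaves, and a C=C double bond forms between the α- and β-carbons (E2, anti elimination).
Total: 1 elementary step.

1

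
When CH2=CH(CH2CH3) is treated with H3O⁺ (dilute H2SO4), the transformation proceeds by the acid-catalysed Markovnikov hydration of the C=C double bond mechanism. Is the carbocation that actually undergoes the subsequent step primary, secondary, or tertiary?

secondary

Step 1: The π electrons of the C=C bond attack a proton of H3O⁺; Markovnikov addition places the new C–H on the less-substituted alkene carbon, so the positive charge ends up on the more-substituted carbon — a secondary carbocation. H2O is released.
No single 1,2-shift to an adjacent carbon would give a more-substituted cation, so no rearrangement occurs.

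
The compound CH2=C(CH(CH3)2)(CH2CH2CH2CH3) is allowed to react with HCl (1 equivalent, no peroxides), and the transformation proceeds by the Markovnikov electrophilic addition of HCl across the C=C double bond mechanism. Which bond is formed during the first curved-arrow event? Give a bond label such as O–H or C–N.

Step 1: Protonation of the alkene by HCl: the π bond acts as the nucleophile and picks up H⁺, giving the more stable (Markovnikov) tertiary carbocation. The H–Cl bond breaks heterolytically, releasing Cl⁻.
The bond formed in this step is the C–H bond.

C–H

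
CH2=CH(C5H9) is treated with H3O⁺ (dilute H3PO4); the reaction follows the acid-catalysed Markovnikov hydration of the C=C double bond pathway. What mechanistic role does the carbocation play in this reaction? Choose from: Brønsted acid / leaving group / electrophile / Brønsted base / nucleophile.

Step 3: Nucleophilic capture of the cation by H2O produces the protonated alcohol (an oxonium ion).
The carbocation accepts an electron pair into an empty or π* orbital — it is the electrophile.

electrophile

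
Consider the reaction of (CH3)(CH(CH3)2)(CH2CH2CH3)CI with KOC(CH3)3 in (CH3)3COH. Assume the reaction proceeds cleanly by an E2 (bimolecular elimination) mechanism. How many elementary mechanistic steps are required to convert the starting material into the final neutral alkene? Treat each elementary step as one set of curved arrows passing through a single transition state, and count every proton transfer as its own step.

Step 1: The strong base (CH3)3CO⁻ removes a β-hydrogen; in the same concerted event the electrons of the breaking C–H bond form the new π(C=C) bond and the C–I σ-bond breaks, expelling I⁻. Anti-periplanar geometry; one transition state.
Total: 1 elementary step.

1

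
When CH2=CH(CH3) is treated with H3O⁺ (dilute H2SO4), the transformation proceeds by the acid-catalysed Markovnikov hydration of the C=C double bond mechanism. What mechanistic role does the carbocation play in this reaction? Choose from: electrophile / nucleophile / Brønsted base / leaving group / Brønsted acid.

electrophile

Step 2: Nucleophilic capture of the cation by H2O produces the protonated alcohol (an oxonium ion).
The carbocation accepts an electron pair into an empty or π* orbital — it is the electrophile.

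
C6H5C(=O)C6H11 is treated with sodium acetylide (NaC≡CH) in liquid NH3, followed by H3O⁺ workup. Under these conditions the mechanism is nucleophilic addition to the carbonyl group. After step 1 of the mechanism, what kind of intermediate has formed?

tetrahedral alkoxide intermediate

Step 1: HC≡C⁻ attacks the sp² carbonyl carbon; the C=O π bond breaks and the electrons end up as a lone pair on the alkoxide oxygen of the tetrahedral intermediate.
After step 1 the species present is a tetrahedral alkoxide intermediate.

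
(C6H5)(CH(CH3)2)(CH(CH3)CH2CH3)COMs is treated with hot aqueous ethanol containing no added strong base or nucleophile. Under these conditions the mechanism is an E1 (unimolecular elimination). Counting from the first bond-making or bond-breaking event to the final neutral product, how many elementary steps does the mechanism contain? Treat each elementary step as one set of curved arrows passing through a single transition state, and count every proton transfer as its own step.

Step 1: The C–O bond breaks with both electrons going to the mesylate; MsO⁻ leaves and a tertiary carbocation remains.
(No 1,2-shift: no single shift to an adjacent carbon would give a more stable cation.)
Step 2: Loss of a β-proton to a water (or ethanol) molecule of the solvent: the C–H bonding pair collapses toward the cationic carbon to form the C=C π bond, yielding the alkene.
Total: 2 elementary steps.

2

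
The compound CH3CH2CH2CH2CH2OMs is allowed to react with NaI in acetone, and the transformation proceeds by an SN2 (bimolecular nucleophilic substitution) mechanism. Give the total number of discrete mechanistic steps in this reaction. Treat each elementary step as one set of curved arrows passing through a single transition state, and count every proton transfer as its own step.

1

Step 1: Backside attack by I⁻ on the carbon bearing the mesylate: the new C–I bond forms as the C–O bond breaks, with Walden inversion at carbon.
Total: 1 elementary step.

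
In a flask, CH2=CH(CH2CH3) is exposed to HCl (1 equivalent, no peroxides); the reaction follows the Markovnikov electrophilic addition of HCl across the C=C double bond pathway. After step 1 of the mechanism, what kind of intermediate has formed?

Step 1: The π electrons of the C=C bond attack a proton of HCl; Markovnikov addition places the new C–H on the less-substituted alkene carbon, so the positive charge ends up on the more-substituted carbon — a secondary carbocation. The H–Cl bond breaks heterolytically, releasing Cl⁻.
After step 1 the species present is a secondary carbocation.

secondary carbocation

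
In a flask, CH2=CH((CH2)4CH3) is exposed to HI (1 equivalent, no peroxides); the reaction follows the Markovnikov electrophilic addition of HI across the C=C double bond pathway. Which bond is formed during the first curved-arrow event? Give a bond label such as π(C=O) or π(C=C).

C–H

Step 1: The π electrons of the C=C bond attack a proton of HI; Markovnikov addition places the new C–H on the less-substituted alkene carbon, so the positive charge ends up on the more-substituted carbon — a secondary carbocation. The H–I bond breaks heterolytically, releasing I⁻.
The bond formed in this step is the C–H bond.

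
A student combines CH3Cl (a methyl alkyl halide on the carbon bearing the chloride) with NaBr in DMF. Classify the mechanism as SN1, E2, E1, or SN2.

SN2

Conditions: a methyl substrate with a strong nucleophile in the polar aprotic solvent DMF.
These conditions are the textbook signature of the SN2 pathway.
An unhindered substrate with a strong nucleophile in a polar aprotic solvent favours one-step backside displacement.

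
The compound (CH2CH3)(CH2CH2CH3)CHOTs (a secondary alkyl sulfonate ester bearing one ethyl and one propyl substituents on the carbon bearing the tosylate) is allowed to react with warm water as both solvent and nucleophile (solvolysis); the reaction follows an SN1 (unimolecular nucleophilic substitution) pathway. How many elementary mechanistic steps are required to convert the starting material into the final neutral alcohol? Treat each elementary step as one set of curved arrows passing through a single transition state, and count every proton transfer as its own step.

Step 1: Rate-determining heterolysis of the C–O bond gives TsO⁻ and a secondary carbocation.
(No 1,2-shift: no single shift to an adjacent carbon would give a more stable cation.)
Step 2: Nucleophilic capture: the oxygen of H2O bonds to the cationic carbon, producing an oxonium-ion intermediate.
Step 3: A second solvent molecule removes the proton on oxygen, giving the neutral alcohol product.
Total: 3 elementary steps.

3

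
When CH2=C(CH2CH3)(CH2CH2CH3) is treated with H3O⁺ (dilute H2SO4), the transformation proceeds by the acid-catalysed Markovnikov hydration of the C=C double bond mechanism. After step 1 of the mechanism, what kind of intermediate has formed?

tertiary carbocation

Step 1: The π electrons of the C=C bond attack a proton of H3O⁺; Markovnikov addition places the new C–H on the less-substituted alkene carbon, so the positive charge ends up on the more-substituted carbon — a tertiary carbocation. H2O is released.
After step 1 the species present is a tertiary carbocation.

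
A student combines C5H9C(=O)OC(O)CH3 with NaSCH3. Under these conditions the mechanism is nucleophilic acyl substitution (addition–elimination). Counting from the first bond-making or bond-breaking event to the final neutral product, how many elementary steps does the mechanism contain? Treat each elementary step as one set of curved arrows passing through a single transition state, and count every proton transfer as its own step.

Step 1: CH3S⁻ adds to the carbonyl carbon; the C=O π electrons shift onto oxygen and a tetrahedral alkoxide intermediate forms.
Step 2: Collapse of the tetrahedral intermediate: the alkoxide oxygen pushes its lone pair back to re-form C=O while CH3CO2⁻ leaves.
Total: 2 elementary steps.

2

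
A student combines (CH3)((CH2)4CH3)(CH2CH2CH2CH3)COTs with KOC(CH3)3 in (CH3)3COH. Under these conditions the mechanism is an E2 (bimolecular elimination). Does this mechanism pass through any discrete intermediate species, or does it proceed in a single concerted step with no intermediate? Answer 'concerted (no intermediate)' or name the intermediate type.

concerted (no intermediate)

The strong base (CH3)3CO⁻ removes a β-hydrogen; in the same concerted event the electrons of the breaking C–H bond form the new π(C=C) bond and the C–O σ-bond breaks, expelling TsO⁻. Anti-periplanar geometry; one transition state.
All bond changes occur in one transition state; no discrete intermediate is formed.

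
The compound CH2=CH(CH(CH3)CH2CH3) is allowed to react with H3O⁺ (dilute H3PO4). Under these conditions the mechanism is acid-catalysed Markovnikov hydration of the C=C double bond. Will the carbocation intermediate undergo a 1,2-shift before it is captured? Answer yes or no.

yes

The first-formed carbocation is secondary.
The adjacent sec-butyl carbon already bears 2 other carbon substituents and has a hydrogen to migrate; after a 1,2-hydride shift from that carbon the positive charge sits on a tertiary centre.
Tertiary is more stable than secondary, so the shift occurs.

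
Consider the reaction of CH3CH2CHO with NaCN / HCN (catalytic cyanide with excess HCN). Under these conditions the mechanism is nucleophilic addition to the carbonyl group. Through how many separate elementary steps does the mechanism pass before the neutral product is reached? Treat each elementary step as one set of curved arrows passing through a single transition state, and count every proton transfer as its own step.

2

Step 1: A lone pair / filled orbital on CN⁻ attacks the electrophilic carbonyl carbon; the π(C=O) electrons shift onto oxygen, producing a tetrahedral alkoxide intermediate.
Step 2: The alkoxide oxygen removes a proton from HCN present in the mixture, giving a cyanohydrin and regenerating CN⁻.
Total: 2 elementary steps.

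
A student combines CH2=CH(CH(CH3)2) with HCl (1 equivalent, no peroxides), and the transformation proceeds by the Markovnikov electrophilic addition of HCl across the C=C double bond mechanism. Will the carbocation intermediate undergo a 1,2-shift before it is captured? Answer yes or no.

yes

The first-formed carbocation is secondary.
The adjacent isopropyl carbon already bears 2 other carbon substituents and has a hydrogen to migrate; after a 1,2-hydride shift from that carbon the positive charge sits on a tertiary centre.
Tertiary is more stable than secondary, so the shift occurs.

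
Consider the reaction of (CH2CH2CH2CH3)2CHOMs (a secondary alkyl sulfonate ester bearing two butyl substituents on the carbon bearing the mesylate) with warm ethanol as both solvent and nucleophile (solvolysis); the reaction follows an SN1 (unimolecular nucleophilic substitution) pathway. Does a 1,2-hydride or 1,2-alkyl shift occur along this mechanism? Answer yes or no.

no

The first-formed carbocation is secondary.
No single 1,2-shift to an adjacent carbon would produce a more-substituted cation than the one already present, so no rearrangement occurs.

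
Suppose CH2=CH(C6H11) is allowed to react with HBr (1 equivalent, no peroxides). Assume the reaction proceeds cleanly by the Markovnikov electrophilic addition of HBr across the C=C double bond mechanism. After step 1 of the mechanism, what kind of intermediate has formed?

Step 1: Protonation of the alkene by HBr: the π bond acts as the nucleophile and picks up H⁺, giving the more stable (Markovnikov) secondary carbocation. The H–Br bond breaks heterolytically, releasing Br⁻.
After step 1 the species present is a secondary carbocation.

secondary carbocation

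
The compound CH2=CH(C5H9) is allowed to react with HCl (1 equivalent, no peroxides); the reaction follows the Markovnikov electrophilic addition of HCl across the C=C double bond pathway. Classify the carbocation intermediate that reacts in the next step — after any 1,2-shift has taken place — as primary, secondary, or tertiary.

tertiary

Step 1: Protonation of the alkene by HCl: the π bond acts as the nucleophile and picks up H⁺, giving the more stable (Markovnikov) secondary carbocation. The H–Cl bond breaks heterolytically, releasing Cl⁻.
Step 2: Carbocation rearrangement: a 1,2-hydride shift from the adjacent cyclopentyl carbon converts the initially-formed secondary cation into the more stable tertiary cation.
The cation rearranges from secondary to tertiary via a 1,2-hydride shift from the adjacent cyclopentyl carbon; the tertiary cation is what reacts next.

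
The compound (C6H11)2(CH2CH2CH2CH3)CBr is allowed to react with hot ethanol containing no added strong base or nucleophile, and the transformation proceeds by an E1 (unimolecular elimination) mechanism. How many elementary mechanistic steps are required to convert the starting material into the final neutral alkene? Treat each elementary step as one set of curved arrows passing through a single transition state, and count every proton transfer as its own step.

Step 1: Rate-determining heterolysis of the C–Br bond gives Br⁻ and a tertiary carbocation.
(No 1,2-shift: no single shift to an adjacent carbon would give a more stable cation.)
Step 2: Loss of a β-proton to an ethanol molecule of the solvent: the C–H bonding pair collapses toward the cationic carbon to form the C=C π bond, yielding the alkene.
Total: 2 elementary steps.

2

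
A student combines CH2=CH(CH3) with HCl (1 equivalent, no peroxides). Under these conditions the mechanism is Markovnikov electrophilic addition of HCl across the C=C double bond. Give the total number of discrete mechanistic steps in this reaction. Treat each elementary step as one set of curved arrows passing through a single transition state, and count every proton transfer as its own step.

2

Step 1: Protonation of the alkene by HCl: the π bond acts as the nucleophile and picks up H⁺, giving the more stable (Markovnikov) secondary carbocation. The H–Cl bond breaks heterolytically, releasing Cl⁻.
(No 1,2-shift: no single shift to an adjacent carbon would give a more stable cation.)
Step 2: Cl⁻ captures the cation: a lone pair on Cl⁻ fills the empty p orbital, producing the alkyl halide product.
Total: 2 elementary steps.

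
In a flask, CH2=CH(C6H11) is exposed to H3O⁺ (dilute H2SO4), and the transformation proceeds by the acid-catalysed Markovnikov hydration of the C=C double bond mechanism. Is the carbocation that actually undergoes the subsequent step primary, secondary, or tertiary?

tertiary

Step 1: Protonation of the alkene by H3O⁺: the π bond acts as the nucleophile and picks up H⁺, giving the more stable (Markovnikov) secondary carbocation. H2O is released.
Step 2: Carbocation rearrangement: a 1,2-hydride shift from the adjacent cyclohexyl carbon converts the initially-formed secondary cation into the more stable tertiary cation.
The cation rearranges from secondary to tertiary via a 1,2-hydride shift from the adjacent cyclohexyl carbon; the tertiary cation is what reacts next.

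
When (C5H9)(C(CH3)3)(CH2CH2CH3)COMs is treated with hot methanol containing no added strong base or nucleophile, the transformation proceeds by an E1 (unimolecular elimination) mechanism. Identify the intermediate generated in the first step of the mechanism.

Step 1: Rate-determining heterolysis of the C–O bond gives MsO⁻ and a tertiary carbocation.
After step 1 the species present is a tertiary carbocation.

tertiary carbocation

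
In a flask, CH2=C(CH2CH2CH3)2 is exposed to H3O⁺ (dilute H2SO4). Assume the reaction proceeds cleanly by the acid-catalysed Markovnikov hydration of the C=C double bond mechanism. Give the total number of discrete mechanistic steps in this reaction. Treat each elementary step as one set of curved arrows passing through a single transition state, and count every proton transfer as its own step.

Step 1: The π electrons of the C=C bond attack a proton of H3O⁺; Markovnikov addition places the new C–H on the less-substituted alkene carbon, so the positive charge ends up on the more-substituted carbon — a tertiary carbocation. H2O is released.
(No 1,2-shift: no single shift to an adjacent carbon would give a more stable cation.)
Step 2: A lone pair on the oxygen of H2O attacks the carbocation, forming a C–O bond and an oxonium ion (a protonated alcohol).
Step 3: Proton transfer from the O–H of the oxonium ion to H2O completes the catalytic cycle and yields the alcohol.
Total: 3 elementary steps.

3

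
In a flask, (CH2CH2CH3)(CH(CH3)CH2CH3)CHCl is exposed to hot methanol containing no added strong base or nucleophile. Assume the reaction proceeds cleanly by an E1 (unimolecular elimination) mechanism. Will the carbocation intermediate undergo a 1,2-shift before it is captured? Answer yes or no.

yes

The first-formed carbocation is secondary.
The adjacent sec-butyl carbon already bears 2 other carbon substituents and has a hydrogen to migrate; after a 1,2-hydride shift from that carbon the positive charge sits on a tertiary centre.
Tertiary is more stable than secondary, so the shift occurs.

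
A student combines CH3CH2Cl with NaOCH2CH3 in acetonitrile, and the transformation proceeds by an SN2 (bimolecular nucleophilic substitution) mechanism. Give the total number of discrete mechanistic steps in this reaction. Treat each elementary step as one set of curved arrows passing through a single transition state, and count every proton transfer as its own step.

1

Step 1: Backside attack by CH3CH2O⁻ on the carbon bearing the chloride: the new C–O bond forms as the C–Cl bond breaks, with Walden inversion at carbon.
Total: 1 elementary step.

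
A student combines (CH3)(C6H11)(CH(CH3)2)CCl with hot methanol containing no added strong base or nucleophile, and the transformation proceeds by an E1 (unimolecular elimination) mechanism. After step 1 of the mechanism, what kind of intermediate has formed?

tertiary carbocation

Step 1: The C–Cl bond breaks with both electrons going to the chloride; Cl⁻ leaves and a tertiary carbocation remains.
After step 1 the species present is a tertiary carbocation.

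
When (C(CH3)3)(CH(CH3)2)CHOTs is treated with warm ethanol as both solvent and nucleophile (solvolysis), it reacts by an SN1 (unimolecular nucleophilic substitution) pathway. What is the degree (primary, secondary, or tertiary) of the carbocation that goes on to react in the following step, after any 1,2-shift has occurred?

tertiary

Step 1: Unassisted departure of TsO⁻ (taking the C–O bonding pair) generates a secondary carbocation.
Step 2: A hydride (H with its bonding pair) migrates from the adjacent isopropyl carbon to the cationic centre — a 1,2-hydride shift — upgrading the secondary cation to a tertiary one.
The cation rearranges from secondary to tertiary via a 1,2-hydride shift from the adjacent isopropyl carbon; the tertiary cation is what reacts next.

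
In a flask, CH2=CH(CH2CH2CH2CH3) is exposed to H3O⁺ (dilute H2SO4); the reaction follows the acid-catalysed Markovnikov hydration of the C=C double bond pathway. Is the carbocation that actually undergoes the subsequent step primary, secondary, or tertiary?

Step 1: Electrophilic addition begins with the π(C=C) electrons forming a bond to the proton of H3O⁺. Following Markovnikov's rule, the resulting cation is secondary. H2O is released.
No single 1,2-shift to an adjacent carbon would give a more-substituted cation, so no rearrangement occurs.

secondary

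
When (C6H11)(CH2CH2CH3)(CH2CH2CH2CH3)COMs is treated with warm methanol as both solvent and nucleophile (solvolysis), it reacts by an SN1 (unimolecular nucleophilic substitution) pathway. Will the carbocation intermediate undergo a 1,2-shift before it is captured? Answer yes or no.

The first-formed carbocation is tertiary.
No single 1,2-shift to an adjacent carbon would produce a more-substituted cation than the one already present, so no rearrangement occurs.

no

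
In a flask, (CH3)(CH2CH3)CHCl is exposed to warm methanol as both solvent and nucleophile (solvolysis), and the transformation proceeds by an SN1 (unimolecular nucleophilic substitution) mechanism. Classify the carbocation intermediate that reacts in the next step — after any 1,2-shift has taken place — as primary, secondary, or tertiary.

Step 1: Ionisation: the C–Cl σ-bond cleaves heterolytically; both bonding electrons depart with Cl⁻, leaving a secondary carbocation at the α-carbon.
No single 1,2-shift to an adjacent carbon would give a more-substituted cation, so no rearrangement occurs.

secondary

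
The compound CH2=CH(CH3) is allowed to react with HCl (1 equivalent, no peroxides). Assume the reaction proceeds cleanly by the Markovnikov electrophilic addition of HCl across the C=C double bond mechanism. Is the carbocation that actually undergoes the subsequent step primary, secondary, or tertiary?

Step 1: Protonation of the alkene by HCl: the π bond acts as the nucleophile and picks up H⁺, giving the more stable (Markovnikov) secondary carbocation. The H–Cl bond breaks heterolytically, releasing Cl⁻.
No single 1,2-shift to an adjacent carbon would give a more-substituted cation, so no rearrangement occurs.

secondary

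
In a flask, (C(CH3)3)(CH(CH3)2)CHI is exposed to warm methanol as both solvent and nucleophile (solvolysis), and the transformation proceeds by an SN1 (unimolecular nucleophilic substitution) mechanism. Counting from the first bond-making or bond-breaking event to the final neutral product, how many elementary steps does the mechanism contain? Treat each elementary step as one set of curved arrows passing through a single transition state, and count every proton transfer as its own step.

4

Step 1: Rate-determining heterolysis of the C–I bond gives I⁻ and a secondary carbocation.
Step 2: Carbocation rearrangement: a 1,2-hydride shift from the adjacent isopropyl carbon converts the initially-formed secondary cation into the more stable tertiary cation.
Step 3: Nucleophilic capture: the oxygen of CH3OH bonds to the cationic carbon, producing an oxonium-ion intermediate.
Step 4: A second solvent molecule removes the proton on oxygen, giving the neutral ether product.
Total: 4 elementary steps.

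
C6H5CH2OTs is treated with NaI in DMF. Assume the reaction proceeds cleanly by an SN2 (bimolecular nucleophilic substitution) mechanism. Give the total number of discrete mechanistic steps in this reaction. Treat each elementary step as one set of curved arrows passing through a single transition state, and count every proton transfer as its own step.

1

Step 1: Backside attack by I⁻ on the carbon bearing the tosylate: the new C–I bond forms as the C–O bond breaks, with Walden inversion at carbon.
Total: 1 elementary step.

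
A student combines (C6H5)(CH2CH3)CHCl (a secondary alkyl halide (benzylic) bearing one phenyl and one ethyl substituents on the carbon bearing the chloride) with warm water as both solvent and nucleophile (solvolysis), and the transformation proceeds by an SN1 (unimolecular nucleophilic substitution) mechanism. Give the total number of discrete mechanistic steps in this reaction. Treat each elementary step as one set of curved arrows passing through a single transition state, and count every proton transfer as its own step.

3

Step 1: The C–Cl bond breaks with both electrons going to the chloride; Cl⁻ leaves and a secondary carbocation remains.
(No 1,2-shift: no single shift to an adjacent carbon would give a more stable cation.)
Step 2: A lone pair on the oxygen of H2O attacks the carbocation, forming a new C–O σ-bond and an oxonium ion.
Step 3: Deprotonation of the oxonium oxygen by solvent water yields the neutral alcohol.
Total: 3 elementary steps.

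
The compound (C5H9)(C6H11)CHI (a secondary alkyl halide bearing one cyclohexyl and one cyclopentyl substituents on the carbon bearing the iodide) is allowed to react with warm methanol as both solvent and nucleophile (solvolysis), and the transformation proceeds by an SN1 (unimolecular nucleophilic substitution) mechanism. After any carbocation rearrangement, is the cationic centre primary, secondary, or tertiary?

tertiary

Step 1: Unassisted departure of I⁻ (taking the C–I bonding pair) generates a secondary carbocation.
Step 2: A hydride (H with its bonding pair) migrates from the adjacent cyclohexyl carbon to the cationic centre — a 1,2-hydride shift — upgrading the secondary cation to a tertiary one.
The cation rearranges from secondary to tertiary via a 1,2-hydride shift from the adjacent cyclohexyl carbon; the tertiary cation is what reacts next.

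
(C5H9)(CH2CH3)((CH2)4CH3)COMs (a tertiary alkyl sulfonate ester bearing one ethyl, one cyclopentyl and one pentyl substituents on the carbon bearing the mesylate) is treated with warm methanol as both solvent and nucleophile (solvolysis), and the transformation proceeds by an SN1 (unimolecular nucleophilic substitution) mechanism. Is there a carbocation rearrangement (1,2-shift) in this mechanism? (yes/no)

The first-formed carbocation is tertiary.
No single 1,2-shift to an adjacent carbon would produce a more-substituted cation than the one already present, so no rearrangement occurs.

no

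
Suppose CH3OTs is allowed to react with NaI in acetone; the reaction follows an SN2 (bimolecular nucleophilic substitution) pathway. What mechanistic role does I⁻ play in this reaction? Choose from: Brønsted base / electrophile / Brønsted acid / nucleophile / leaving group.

Step 1: Backside attack by I⁻ on the carbon bearing the tosylate: the new C–I bond forms as the C–O bond breaks, with Walden inversion at carbon.
I⁻ donates an electron pair to form a new σ-bond to carbon — it is the nucleophile.

nucleophile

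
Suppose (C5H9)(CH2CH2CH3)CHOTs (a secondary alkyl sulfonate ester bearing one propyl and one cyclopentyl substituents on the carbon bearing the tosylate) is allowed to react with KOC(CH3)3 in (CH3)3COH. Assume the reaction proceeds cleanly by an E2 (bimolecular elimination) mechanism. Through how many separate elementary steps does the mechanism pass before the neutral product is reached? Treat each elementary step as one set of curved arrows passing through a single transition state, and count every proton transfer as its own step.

Step 1: The strong base (CH3)3CO⁻ removes a β-hydrogen; in the same concerted event the electrons of the breaking C–H bond form the new π(C=C) bond and the C–O σ-bond breaks, expelling TsO⁻. Anti-periplanar geometry; one transition state.
Total: 1 elementary step.

1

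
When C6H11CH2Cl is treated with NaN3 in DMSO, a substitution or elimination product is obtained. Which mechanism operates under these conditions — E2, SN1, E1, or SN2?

SN2

Conditions: a primary substrate with a strong nucleophile in the polar aprotic solvent DMSO.
These conditions are the textbook signature of the SN2 pathway.
An unhindered substrate with a strong nucleophile in a polar aprotic solvent favours one-step backside displacement.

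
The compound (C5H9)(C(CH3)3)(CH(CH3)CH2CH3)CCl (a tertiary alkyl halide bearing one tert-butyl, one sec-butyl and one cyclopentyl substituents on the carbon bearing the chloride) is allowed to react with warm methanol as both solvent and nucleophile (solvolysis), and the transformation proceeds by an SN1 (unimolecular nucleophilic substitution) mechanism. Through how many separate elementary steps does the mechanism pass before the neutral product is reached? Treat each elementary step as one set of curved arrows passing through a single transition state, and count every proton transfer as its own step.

3

Step 1: Rate-determining heterolysis of the C–Cl bond gives Cl⁻ and a tertiary carbocation.
(No 1,2-shift: no single shift to an adjacent carbon would give a more stable cation.)
Step 2: Nucleophilic capture: the oxygen of CH3OH bonds to the cationic carbon, producing an oxonium-ion intermediate.
Step 3: A second solvent molecule removes the proton on oxygen, giving the neutral ether product.
Total: 3 elementary steps.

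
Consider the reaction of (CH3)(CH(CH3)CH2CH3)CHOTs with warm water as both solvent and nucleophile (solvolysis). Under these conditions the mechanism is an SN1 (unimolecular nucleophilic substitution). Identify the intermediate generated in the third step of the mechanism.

Step 1: Unassisted departure of TsO⁻ (taking the C–O bonding pair) generates a secondary carbocation.
Step 2: Carbocation rearrangement: a 1,2-hydride shift from the adjacent sec-butyl carbon converts the initially-formed secondary cation into the more stable tertiary cation.
Step 3: H2O donates an oxygen lone pair into the empty p orbital of the cation, giving a protonated alcohol (an oxonium ion).
After step 3 the species present is an oxonium ion.

oxonium ion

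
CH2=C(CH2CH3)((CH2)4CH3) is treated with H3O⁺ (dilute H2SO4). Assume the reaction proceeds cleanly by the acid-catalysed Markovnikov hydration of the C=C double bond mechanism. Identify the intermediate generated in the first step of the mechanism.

Step 1: Protonation of the alkene by H3O⁺: the π bond acts as the nucleophile and picks up H⁺, giving the more stable (Markovnikov) tertiary carbocation. H2O is released.
After step 1 the species present is a tertiary carbocation.

tertiary carbocation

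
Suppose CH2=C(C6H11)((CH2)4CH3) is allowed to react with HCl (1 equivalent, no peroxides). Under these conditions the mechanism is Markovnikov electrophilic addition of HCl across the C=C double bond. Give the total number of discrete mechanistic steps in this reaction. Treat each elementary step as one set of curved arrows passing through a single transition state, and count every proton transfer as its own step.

Step 1: Electrophilic addition begins with the π(C=C) electrons forming a bond to the proton of HCl. Following Markovnikov's rule, the resulting cation is tertiary. The H–Cl bond breaks heterolytically, releasing Cl⁻.
(No 1,2-shift: no single shift to an adjacent carbon would give a more stable cation.)
Step 2: Nucleophilic attack by Cl⁻ on the carbocation completes the addition, giving R–Cl.
Total: 2 elementary steps.

2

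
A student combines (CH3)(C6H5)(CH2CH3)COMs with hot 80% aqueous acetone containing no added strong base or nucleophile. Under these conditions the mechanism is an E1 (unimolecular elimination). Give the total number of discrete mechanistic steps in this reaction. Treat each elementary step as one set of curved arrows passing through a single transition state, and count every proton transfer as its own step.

Step 1: Unassisted departure of MsO⁻ (taking the C–O bonding pair) generates a tertiary carbocation.
(No 1,2-shift: no single shift to an adjacent carbon would give a more stable cation.)
Step 2: A water molecule (solvent) deprotonates a β-carbon; as the C–H bond breaks, those electrons form the new alkene π bond.
Total: 2 elementary steps.

2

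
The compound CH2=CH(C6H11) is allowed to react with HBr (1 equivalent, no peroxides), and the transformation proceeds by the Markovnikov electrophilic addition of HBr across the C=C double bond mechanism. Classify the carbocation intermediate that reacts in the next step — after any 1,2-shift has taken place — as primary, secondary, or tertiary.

Step 1: Protonation of the alkene by HBr: the π bond acts as the nucleophile and picks up H⁺, giving the more stable (Markovnikov) secondary carbocation. The H–Br bond breaks heterolytically, releasing Br⁻.
Step 2: A hydride (H with its bonding pair) migrates from the adjacent cyclohexyl carbon to the cationic centre — a 1,2-hydride shift — upgrading the secondary cation to a tertiary one.
The cation rearranges from secondary to tertiary via a 1,2-hydride shift from the adjacent cyclohexyl carbon; the tertiary cation is what reacts next.

tertiary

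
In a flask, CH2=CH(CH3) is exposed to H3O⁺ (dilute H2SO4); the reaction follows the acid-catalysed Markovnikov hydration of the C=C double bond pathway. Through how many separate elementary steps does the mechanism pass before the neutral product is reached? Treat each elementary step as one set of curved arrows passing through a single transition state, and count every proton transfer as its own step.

Step 1: The π electrons of the C=C bond attack a proton of H3O⁺; Markovnikov addition places the new C–H on the less-substituted alkene carbon, so the positive charge ends up on the more-substituted carbon — a secondary carbocation. H2O is released.
(No 1,2-shift: no single shift to an adjacent carbon would give a more stable cation.)
Step 2: Nucleophilic capture of the cation by H2O produces the protonated alcohol (an oxonium ion).
Step 3: H2O removes a proton from the oxonium oxygen, regenerating H3O⁺ and giving the neutral alcohol.
Total: 3 elementary steps.

3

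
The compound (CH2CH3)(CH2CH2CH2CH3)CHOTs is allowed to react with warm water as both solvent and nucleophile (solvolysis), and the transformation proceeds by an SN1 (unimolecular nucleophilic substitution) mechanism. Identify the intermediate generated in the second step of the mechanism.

Step 1: The C–O bond breaks with both electrons going to the tosylate; TsO⁻ leaves and a secondary carbocation remains.
Step 2: Nucleophilic capture: the oxygen of H2O bonds to the cationic carbon, producing an oxonium-ion intermediate.
After step 2 the species present is an oxonium ion.

oxonium ion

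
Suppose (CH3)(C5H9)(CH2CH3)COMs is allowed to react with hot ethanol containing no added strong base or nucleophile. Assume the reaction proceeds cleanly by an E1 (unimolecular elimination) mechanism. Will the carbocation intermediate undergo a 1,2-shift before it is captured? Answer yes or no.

no

The first-formed carbocation is tertiary.
No single 1,2-shift to an adjacent carbon would produce a more-substituted cation than the one already present, so no rearrangement occurs.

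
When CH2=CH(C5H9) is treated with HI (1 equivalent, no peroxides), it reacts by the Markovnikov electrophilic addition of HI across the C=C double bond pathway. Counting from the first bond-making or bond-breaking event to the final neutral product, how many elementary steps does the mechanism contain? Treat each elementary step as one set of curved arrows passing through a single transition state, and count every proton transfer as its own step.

3

Step 1: Protonation of the alkene by HI: the π bond acts as the nucleophile and picks up H⁺, giving the more stable (Markovnikov) secondary carbocation. The H–I bond breaks heterolytically, releasing I⁻.
Step 2: A 1,2-hydride shift from the adjacent cyclopentyl carbon moves the positive charge from the secondary centre to an adjacent carbon, generating a more stable tertiary carbocation.
Step 3: Nucleophilic attack by I⁻ on the carbocation completes the addition, giving R–I.
Total: 3 elementary steps.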